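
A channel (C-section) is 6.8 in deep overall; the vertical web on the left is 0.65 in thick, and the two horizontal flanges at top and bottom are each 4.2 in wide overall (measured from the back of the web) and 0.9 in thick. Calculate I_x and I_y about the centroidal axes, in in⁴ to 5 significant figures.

Treat the section as a set of non-overlapping primitives; coordinates are from the bounding-box lower-left.
Web: 0.65 × 6.8, A = 4.42 in², y = 3.4 in, Ī = 17.03173 in⁴.
Top flange (beyond web): 3.55 × 0.9, A = 3.195 in², y = 6.35 in, Ī = 0.2156625 in⁴.
Bottom flange (beyond web): 3.55 × 0.9, A = 3.195 in², y = 0.45 in, Ī = 0.2156625 in⁴.
By symmetry the centroid is at mid-height, ȳ = 3.4 in.
Transfer each piece to the centroidal x-axis using Ī + A·d² with d = y − 3.4:
  web: d = 0 in → contributes +17.03173 in⁴
  top flange (beyond web): d = 2.95 in → contributes +28.02015 in⁴
  bottom flange (beyond web): d = -2.95 in → contributes +28.02015 in⁴
Total I = 73.07203 in⁴.
For the y-axis: x̄ = 1.566351 in.
Repeating about the centroidal y-axis gives I_y = 18.38867 in⁴.

I_x ≈ 73.072 in⁴, I_y ≈ 18.389 in⁴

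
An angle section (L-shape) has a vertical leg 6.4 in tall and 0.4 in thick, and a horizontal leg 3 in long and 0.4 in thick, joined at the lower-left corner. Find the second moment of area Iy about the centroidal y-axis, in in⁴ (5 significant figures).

Iy ≈ 2.2840 in⁴

Split into non-overlapping primitives; take the origin at the lower-left of the bounding box.
Vertical leg: 0.4 × 6.4, A = 2.56 in², x = 0.2 in, Ī = 0.03413333 in⁴.
Horizontal leg (remainder): 2.6 × 0.4, A = 1.04 in², x = 1.7 in, Ī = 0.5858667 in⁴.
Centroid: x̄ = ΣA·x / ΣA = 0.6333333 in.
Transfer each piece to the centroidal y-axis using Ī + A·d² with d = x − 0.6333333:
  vertical leg: d = -0.4333333 in → contributes +0.5148444 in⁴
  horizontal leg (remainder): d = 1.066667 in → contributes +1.769156 in⁴
Total I = 2.284 in⁴.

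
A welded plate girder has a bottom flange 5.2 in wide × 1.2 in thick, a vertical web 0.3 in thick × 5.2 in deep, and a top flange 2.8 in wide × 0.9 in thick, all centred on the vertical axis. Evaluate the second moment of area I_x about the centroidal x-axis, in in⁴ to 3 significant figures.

Split into non-overlapping primitives; take the origin at the lower-left of the bounding box.
Bottom plate: 5.2 × 1.2, A = 6.24 in², y = 0.6 in, Ī = 0.7488 in⁴.
Web plate: 0.3 × 5.2, A = 1.56 in², y = 3.8 in, Ī = 3.5152 in⁴.
Top plate: 2.8 × 0.9, A = 2.52 in², y = 6.85 in, Ī = 0.1701 in⁴.
Centroid: ȳ = ΣA·y / ΣA = 2.6099 in.
Transfer each piece to the centroidal x-axis using Ī + A·d² with d = y − 2.6099:
  bottom plate: d = -2.0099 in → contributes +25.956 in⁴
  web plate: d = 1.1901 in → contributes +5.7247 in⁴
  top plate: d = 4.2401 in → contributes +45.476 in⁴
Total I = 77.157 in⁴.

I_x ≈ 77.2 in⁴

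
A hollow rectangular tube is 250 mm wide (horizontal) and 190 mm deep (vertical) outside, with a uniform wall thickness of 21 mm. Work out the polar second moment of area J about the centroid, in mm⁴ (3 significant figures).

Treat the section as a set of non-overlapping primitives; coordinates are from the bounding-box lower-left.
Outer rectangle: 250 × 190, A = 47 500 mm², y = 95 mm, Ī = 142 895 833 mm⁴.
Inner void (subtracted): 208 × 148, A = 30 784 mm², y = 95 mm, Ī = 56 191 061 mm⁴.
By symmetry the centroid is at mid-height, ȳ = 95 mm.
All pieces are centred on the centroidal x-axis, so I = ΣĪ (holes subtracted) = 86 704 772 mm⁴.
Repeating about the centroidal y-axis gives I_y = 136 409 252 mm⁴.
Polar second moment: J = I_x + I_y = 223 114 024 mm⁴.

J ≈ 2.23 × 10⁸ mm⁴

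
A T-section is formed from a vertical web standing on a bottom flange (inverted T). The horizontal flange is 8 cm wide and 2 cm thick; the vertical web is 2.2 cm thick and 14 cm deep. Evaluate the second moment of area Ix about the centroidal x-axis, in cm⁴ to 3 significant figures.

Ix ≈ 1180 cm⁴

Break the section into simple shapes (no overlaps), measuring from the bottom-left corner of the bounding box.
Flange: 8 × 2, A = 16 cm², y = 1 cm, Ī = 5.3333 cm⁴.
Web: 2.2 × 14, A = 30.8 cm², y = 9 cm, Ī = 503.07 cm⁴.
Centroid: ȳ = ΣA·y / ΣA = 6.265 cm.
Transfer each piece to the centroidal x-axis using Ī + A·d² with d = y − 6.265:
  flange: d = -5.265 cm → contributes +448.85 cm⁴
  web: d = 2.735 cm → contributes +733.46 cm⁴
Total I = 1182.3 cm⁴.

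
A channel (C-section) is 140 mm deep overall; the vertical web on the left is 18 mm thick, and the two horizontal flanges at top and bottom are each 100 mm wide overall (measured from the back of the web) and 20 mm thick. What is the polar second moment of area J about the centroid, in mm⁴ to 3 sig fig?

J ≈ 2.15 × 10⁷ mm⁴

Break the section into simple shapes (no overlaps), measuring from the bottom-left corner of the bounding box.
Web: 18 × 140, A = 2 520 mm², y = 70 mm, Ī = 4 116 000 mm⁴.
Top flange (beyond web): 82 × 20, A = 1 640 mm², y = 130 mm, Ī = 54 667 mm⁴.
Bottom flange (beyond web): 82 × 20, A = 1 640 mm², y = 10 mm, Ī = 54 667 mm⁴.
By symmetry the centroid is at mid-height, ȳ = 70 mm.
Transfer each piece to the centroidal x-axis using Ī + A·d² with d = y − 70:
  web: d = 0 mm → contributes +4 116 000 mm⁴
  top flange (beyond web): d = 60 mm → contributes +5 958 667 mm⁴
  bottom flange (beyond web): d = -60 mm → contributes +5 958 667 mm⁴
Total I = 16 033 333 mm⁴.
For the y-axis: x̄ = 37.276 mm.
Repeating about the centroidal y-axis gives I_y = 5 468 692 mm⁴.
Polar second moment: J = I_x + I_y = 21 502 025 mm⁴.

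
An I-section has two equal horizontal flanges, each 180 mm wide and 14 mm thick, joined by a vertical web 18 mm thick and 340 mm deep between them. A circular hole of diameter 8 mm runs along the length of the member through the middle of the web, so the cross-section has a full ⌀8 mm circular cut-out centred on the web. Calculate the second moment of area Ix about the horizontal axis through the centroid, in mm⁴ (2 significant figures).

Decompose the section into non-overlapping parts with the origin at the bottom-left of its bounding rectangle.
Bottom flange: 180 × 14, A = 2 520 mm², y = 7 mm, Ī = 41 160 mm⁴.
Web: 18 × 340, A = 6 120 mm², y = 184 mm, Ī = 58 956 000 mm⁴.
Top flange: 180 × 14, A = 2 520 mm², y = 361 mm, Ī = 41 160 mm⁴.
Hole (subtracted): ⌀8, A = 50.27 mm², y = 184 mm, Ī = 201.1 mm⁴.
By symmetry the centroid is at mid-height, ȳ = 184 mm.
Transfer each piece to the horizontal axis through the centroid using Ī + A·d² with d = y − 184:
  bottom flange: d = -177 mm → contributes +78 990 240 mm⁴
  web: d = 0 mm → contributes +58 956 000 mm⁴
  top flange: d = 177 mm → contributes +78 990 240 mm⁴
  hole: d = 0 mm → contributes −201.1 mm⁴
Total I = 216 936 279 mm⁴.

Ix ≈ 2.2 × 10⁸ mm⁴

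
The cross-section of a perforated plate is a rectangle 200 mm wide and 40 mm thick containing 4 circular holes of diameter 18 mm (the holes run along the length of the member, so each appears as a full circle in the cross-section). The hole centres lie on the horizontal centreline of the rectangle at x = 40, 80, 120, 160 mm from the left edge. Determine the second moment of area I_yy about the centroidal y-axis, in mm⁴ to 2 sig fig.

I_yy ≈ 2.5 × 10⁷ mm⁴

Split into non-overlapping primitives; take the origin at the lower-left of the bounding box.
Plate: 200 × 40, A = 8 000 mm², x = 100 mm, Ī = 26 666 667 mm⁴.
Hole 1 (subtracted): ⌀18, A = 254.5 mm², x = 40 mm, Ī = 5 153 mm⁴.
Hole 2 (subtracted): ⌀18, A = 254.5 mm², x = 80 mm, Ī = 5 153 mm⁴.
Hole 3 (subtracted): ⌀18, A = 254.5 mm², x = 120 mm, Ī = 5 153 mm⁴.
Hole 4 (subtracted): ⌀18, A = 254.5 mm², x = 160 mm, Ī = 5 153 mm⁴.
By symmetry the centroid is at mid-width, x̄ = 100 mm.
Transfer each piece to the centroidal y-axis using Ī + A·d² with d = x − 100:
  plate: d = 0 mm → contributes +26 666 667 mm⁴
  hole 1: d = -60 mm → contributes −921 241 mm⁴
  hole 2: d = -20 mm → contributes −106 941 mm⁴
  hole 3: d = 20 mm → contributes −106 941 mm⁴
  hole 4: d = 60 mm → contributes −921 241 mm⁴
Total I = 24 610 303 mm⁴.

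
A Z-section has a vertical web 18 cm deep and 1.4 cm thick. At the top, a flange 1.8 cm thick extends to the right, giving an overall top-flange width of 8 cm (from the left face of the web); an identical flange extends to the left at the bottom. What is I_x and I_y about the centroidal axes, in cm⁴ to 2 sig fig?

I_x ≈ 2200 cm⁴, I_y ≈ 470 cm⁴

Decompose the section into non-overlapping parts with the origin at the bottom-left of its bounding rectangle.
Web: 1.4 × 18, A = 25.2 cm², y = 9 cm, Ī = 680.4 cm⁴.
Top flange (beyond web): 6.6 × 1.8, A = 11.88 cm², y = 17.1 cm, Ī = 3.208 cm⁴.
Bottom flange (beyond web): 6.6 × 1.8, A = 11.88 cm², y = 0.9 cm, Ī = 3.208 cm⁴.
Centroid: ȳ = ΣA·y / ΣA = 9 cm.
Transfer each piece to the centroidal x-axis using Ī + A·d² with d = y − 9:
  web: d = 0 cm → contributes +680.4 cm⁴
  top flange (beyond web): d = 8.1 cm → contributes +782.7 cm⁴
  bottom flange (beyond web): d = -8.1 cm → contributes +782.7 cm⁴
Total I = 2 246 cm⁴.
For the y-axis: x̄ = 7.3 cm.
Repeating about the centroidal y-axis gives I_y = 470.5 cm⁴.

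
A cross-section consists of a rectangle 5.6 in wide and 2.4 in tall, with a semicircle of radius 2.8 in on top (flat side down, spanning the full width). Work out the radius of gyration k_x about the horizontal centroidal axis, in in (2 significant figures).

Treat the section as a set of non-overlapping primitives; coordinates are from the bounding-box lower-left.
Rectangular body: 5.6 × 2.4, A = 13.44 in², y = 1.2 in, Ī = 6.451 in⁴.
Semicircular cap: semicircle r = 2.8, A = 12.32 in², y = 3.588 in, Ī = 6.746 in⁴.
Centroid: ȳ = ΣA·y / ΣA = 2.342 in.
Transfer each piece to the horizontal centroidal axis using Ī + A·d² with d = y − 2.342:
  rectangular body: d = -1.142 in → contributes +23.98 in⁴
  semicircular cap: d = 1.246 in → contributes +25.88 in⁴
Total I = 49.86 in⁴.
Radius of gyration: k = √(I/A) = √(49.86 / 25.76) = 1.391 in.

k_x ≈ 1.4 in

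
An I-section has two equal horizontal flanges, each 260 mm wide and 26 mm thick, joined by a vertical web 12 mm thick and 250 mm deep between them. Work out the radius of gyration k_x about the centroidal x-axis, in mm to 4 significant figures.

Treat the section as a set of non-overlapping primitives; coordinates are from the bounding-box lower-left.
Bottom flange: 260 × 26, A = 6 760 mm², y = 13 mm, Ī = 380 813 mm⁴.
Web: 12 × 250, A = 3 000 mm², y = 151 mm, Ī = 15 625 000 mm⁴.
Top flange: 260 × 26, A = 6 760 mm², y = 289 mm, Ī = 380 813 mm⁴.
By symmetry the centroid is at mid-height, ȳ = 151 mm.
Transfer each piece to the centroidal x-axis using Ī + A·d² with d = y − 151:
  bottom flange: d = -138 mm → contributes +129 118 253 mm⁴
  web: d = 0 mm → contributes +15 625 000 mm⁴
  top flange: d = 138 mm → contributes +129 118 253 mm⁴
Total I = 273 861 507 mm⁴.
Radius of gyration: k = √(I/A) = √(273 861 507 / 16 520) = 128.754 mm.

k_x ≈ 128.8 mm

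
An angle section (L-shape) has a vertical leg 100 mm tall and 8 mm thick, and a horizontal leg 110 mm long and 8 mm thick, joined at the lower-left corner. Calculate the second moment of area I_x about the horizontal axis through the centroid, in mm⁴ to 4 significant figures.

Treat the section as a set of non-overlapping primitives; coordinates are from the bounding-box lower-left.
Vertical leg: 8 × 100, A = 800 mm², y = 50 mm, Ī = 666 667 mm⁴.
Horizontal leg (remainder): 102 × 8, A = 816 mm², y = 4 mm, Ī = 4 352 mm⁴.
Centroid: ȳ = ΣA·y / ΣA = 26.7723 mm.
Transfer each piece to the horizontal axis through the centroid using Ī + A·d² with d = y − 26.7723:
  vertical leg: d = 23.2277 mm → contributes +1 098 288 mm⁴
  horizontal leg (remainder): d = -22.7723 mm → contributes +427 511 mm⁴
Total I = 1 525 799 mm⁴.

I_x ≈ 1.526 × 10⁶ mm⁴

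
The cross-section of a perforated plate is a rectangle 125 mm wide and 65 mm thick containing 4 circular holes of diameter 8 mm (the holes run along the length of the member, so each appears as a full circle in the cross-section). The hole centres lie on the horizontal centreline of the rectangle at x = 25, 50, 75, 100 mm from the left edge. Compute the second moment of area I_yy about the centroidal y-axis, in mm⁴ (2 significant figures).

I_yy ≈ 1.0 × 10⁷ mm⁴

Split into non-overlapping primitives; take the origin at the lower-left of the bounding box.
Plate: 125 × 65, A = 8 125 mm², x = 62.5 mm, Ī = 10 579 427 mm⁴.
Hole 1 (subtracted): ⌀8, A = 50.27 mm², x = 25 mm, Ī = 201.1 mm⁴.
Hole 2 (subtracted): ⌀8, A = 50.27 mm², x = 50 mm, Ī = 201.1 mm⁴.
Hole 3 (subtracted): ⌀8, A = 50.27 mm², x = 75 mm, Ī = 201.1 mm⁴.
Hole 4 (subtracted): ⌀8, A = 50.27 mm², x = 100 mm, Ī = 201.1 mm⁴.
By symmetry the centroid is at mid-width, x̄ = 62.5 mm.
Transfer each piece to the centroidal y-axis using Ī + A·d² with d = x − 62.5:
  plate: d = 0 mm → contributes +10 579 427 mm⁴
  hole 1: d = -37.5 mm → contributes −70 887 mm⁴
  hole 2: d = -12.5 mm → contributes −8 055 mm⁴
  hole 3: d = 12.5 mm → contributes −8 055 mm⁴
  hole 4: d = 37.5 mm → contributes −70 887 mm⁴
Total I = 10 421 543 mm⁴.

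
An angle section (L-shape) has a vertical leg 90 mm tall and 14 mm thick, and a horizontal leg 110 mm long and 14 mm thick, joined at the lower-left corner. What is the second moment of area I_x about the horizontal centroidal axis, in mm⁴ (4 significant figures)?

I_x ≈ 1.812 × 10⁶ mm⁴

Treat the section as a set of non-overlapping primitives; coordinates are from the bounding-box lower-left.
Vertical leg: 14 × 90, A = 1 260 mm², y = 45 mm, Ī = 850 500 mm⁴.
Horizontal leg (remainder): 96 × 14, A = 1 344 mm², y = 7 mm, Ī = 21 952 mm⁴.
Centroid: ȳ = ΣA·y / ΣA = 25.3871 mm.
Transfer each piece to the horizontal centroidal axis using Ī + A·d² with d = y − 25.3871:
  vertical leg: d = 19.6129 mm → contributes +1 335 179 mm⁴
  horizontal leg (remainder): d = -18.3871 mm → contributes +476 339 mm⁴
Total I = 1 811 518 mm⁴.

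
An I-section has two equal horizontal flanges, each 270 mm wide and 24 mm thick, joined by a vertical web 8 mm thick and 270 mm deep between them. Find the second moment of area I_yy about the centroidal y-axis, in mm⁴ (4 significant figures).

I_yy ≈ 7.874 × 10⁷ mm⁴

Decompose the section into non-overlapping parts with the origin at the bottom-left of its bounding rectangle.
Bottom flange: 270 × 24, A = 6 480 mm², x = 135 mm, Ī = 39 366 000 mm⁴.
Web: 8 × 270, A = 2 160 mm², x = 135 mm, Ī = 11 520 mm⁴.
Top flange: 270 × 24, A = 6 480 mm², x = 135 mm, Ī = 39 366 000 mm⁴.
By symmetry the centroid is at mid-width, x̄ = 135 mm.
All pieces are centred on the centroidal y-axis, so I = ΣĪ = 78 743 520 mm⁴.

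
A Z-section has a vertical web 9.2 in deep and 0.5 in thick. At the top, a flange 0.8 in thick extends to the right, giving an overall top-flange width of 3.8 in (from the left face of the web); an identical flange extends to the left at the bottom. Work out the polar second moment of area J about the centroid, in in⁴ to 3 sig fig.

Decompose the section into non-overlapping parts with the origin at the bottom-left of its bounding rectangle.
Web: 0.5 × 9.2, A = 4.6 in², y = 4.6 in, Ī = 32.445 in⁴.
Top flange (beyond web): 3.3 × 0.8, A = 2.64 in², y = 8.8 in, Ī = 0.1408 in⁴.
Bottom flange (beyond web): 3.3 × 0.8, A = 2.64 in², y = 0.4 in, Ī = 0.1408 in⁴.
Centroid: ȳ = ΣA·y / ΣA = 4.6 in.
Transfer each piece to the centroidal x-axis using Ī + A·d² with d = y − 4.6:
  web: d = 0 in → contributes +32.445 in⁴
  top flange (beyond web): d = 4.2 in → contributes +46.71 in⁴
  bottom flange (beyond web): d = -4.2 in → contributes +46.71 in⁴
Total I = 125.87 in⁴.
For the y-axis: x̄ = 3.55 in.
Repeating about the centroidal y-axis gives I_y = 23.948 in⁴.
Polar second moment: J = I_x + I_y = 149.81 in⁴.

J ≈ 150 in⁴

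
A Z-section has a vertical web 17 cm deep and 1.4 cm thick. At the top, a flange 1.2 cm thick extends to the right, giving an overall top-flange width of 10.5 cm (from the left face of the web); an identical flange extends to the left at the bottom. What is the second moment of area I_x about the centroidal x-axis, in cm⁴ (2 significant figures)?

I_x ≈ 1900 cm⁴

Split into non-overlapping primitives; take the origin at the lower-left of the bounding box.
Web: 1.4 × 17, A = 23.8 cm², y = 8.5 cm, Ī = 573.2 cm⁴.
Top flange (beyond web): 9.1 × 1.2, A = 10.92 cm², y = 16.4 cm, Ī = 1.31 cm⁴.
Bottom flange (beyond web): 9.1 × 1.2, A = 10.92 cm², y = 0.6 cm, Ī = 1.31 cm⁴.
Centroid: ȳ = ΣA·y / ΣA = 8.5 cm.
Transfer each piece to the centroidal x-axis using Ī + A·d² with d = y − 8.5:
  web: d = 0 cm → contributes +573.2 cm⁴
  top flange (beyond web): d = 7.9 cm → contributes +682.8 cm⁴
  bottom flange (beyond web): d = -7.9 cm → contributes +682.8 cm⁴
Total I = 1 939 cm⁴.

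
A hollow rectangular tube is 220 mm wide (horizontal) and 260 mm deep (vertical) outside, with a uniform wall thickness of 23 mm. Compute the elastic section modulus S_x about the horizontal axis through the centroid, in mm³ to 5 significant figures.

Break the section into simple shapes (no overlaps), measuring from the bottom-left corner of the bounding box.
Outer rectangle: 220 × 260, A = 57 200 mm², y = 130 mm, Ī = 322 226 667 mm⁴.
Inner void (subtracted): 174 × 214, A = 37 236 mm², y = 130 mm, Ī = 142 104 988 mm⁴.
By symmetry the centroid is at mid-height, ȳ = 130 mm.
All pieces are centred on the horizontal axis through the centroid, so I = ΣĪ (holes subtracted) = 180 121 679 mm⁴.
Extreme fibre distance c = 130 mm; S = I/c = 1 385 551 mm³.

S_x ≈ 1.3856 × 10⁶ mm³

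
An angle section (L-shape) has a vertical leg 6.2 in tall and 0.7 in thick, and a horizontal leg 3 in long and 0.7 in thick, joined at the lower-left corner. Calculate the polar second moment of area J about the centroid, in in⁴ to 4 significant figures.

Decompose the section into non-overlapping parts with the origin at the bottom-left of its bounding rectangle.
Vertical leg: 0.7 × 6.2, A = 4.34 in², y = 3.1 in, Ī = 13.9025 in⁴.
Horizontal leg (remainder): 2.3 × 0.7, A = 1.61 in², y = 0.35 in, Ī = 0.0657417 in⁴.
Centroid: ȳ = ΣA·y / ΣA = 2.35588 in.
Transfer each piece to the centroidal x-axis using Ī + A·d² with d = y − 2.35588:
  vertical leg: d = 0.744118 in → contributes +16.3056 in⁴
  horizontal leg (remainder): d = -2.00588 in → contributes +6.54368 in⁴
Total I = 22.8493 in⁴.
For the y-axis: x̄ = 0.755882 in.
Repeating about the centroidal y-axis gives I_y = 3.52925 in⁴.
Polar second moment: J = I_x + I_y = 26.3785 in⁴.

J ≈ 26.38 in⁴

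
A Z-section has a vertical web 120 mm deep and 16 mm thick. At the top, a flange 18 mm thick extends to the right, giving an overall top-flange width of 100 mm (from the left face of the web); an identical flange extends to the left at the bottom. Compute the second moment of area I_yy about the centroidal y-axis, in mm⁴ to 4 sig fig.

I_yy ≈ 9.379 × 10⁶ mm⁴

Decompose the section into non-overlapping parts with the origin at the bottom-left of its bounding rectangle.
Web: 16 × 120, A = 1 920 mm², x = 92 mm, Ī = 40 960 mm⁴.
Top flange (beyond web): 84 × 18, A = 1 512 mm², x = 142 mm, Ī = 889 056 mm⁴.
Bottom flange (beyond web): 84 × 18, A = 1 512 mm², x = 42 mm, Ī = 889 056 mm⁴.
Centroid: x̄ = ΣA·x / ΣA = 92 mm.
Transfer each piece to the centroidal y-axis using Ī + A·d² with d = x − 92:
  web: d = 0 mm → contributes +40 960 mm⁴
  top flange (beyond web): d = 50 mm → contributes +4 669 056 mm⁴
  bottom flange (beyond web): d = -50 mm → contributes +4 669 056 mm⁴
Total I = 9 379 072 mm⁴.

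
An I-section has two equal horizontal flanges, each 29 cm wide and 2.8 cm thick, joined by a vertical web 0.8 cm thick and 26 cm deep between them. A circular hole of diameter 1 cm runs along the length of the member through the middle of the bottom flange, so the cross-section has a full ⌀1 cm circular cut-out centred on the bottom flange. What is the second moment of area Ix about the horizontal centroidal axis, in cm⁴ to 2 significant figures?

Break the section into simple shapes (no overlaps), measuring from the bottom-left corner of the bounding box.
Bottom flange: 29 × 2.8, A = 81.2 cm², y = 1.4 cm, Ī = 53.05 cm⁴.
Web: 0.8 × 26, A = 20.8 cm², y = 15.8 cm, Ī = 1 172 cm⁴.
Top flange: 29 × 2.8, A = 81.2 cm², y = 30.2 cm, Ī = 53.05 cm⁴.
Hole (subtracted): ⌀1, A = 0.7854 cm², y = 1.4 cm, Ī = 0.04909 cm⁴.
Centroid: ȳ = ΣA·y / ΣA = 15.86 cm.
Transfer each piece to the horizontal centroidal axis using Ī + A·d² with d = y − 15.86:
  bottom flange: d = -14.46 cm → contributes +17 036 cm⁴
  web: d = -0.062 cm → contributes +1 172 cm⁴
  top flange: d = 14.34 cm → contributes +16 746 cm⁴
  hole: d = -14.46 cm → contributes −164.3 cm⁴
Total I = 34 789 cm⁴.

Ix ≈ 3.5 × 10⁴ cm⁴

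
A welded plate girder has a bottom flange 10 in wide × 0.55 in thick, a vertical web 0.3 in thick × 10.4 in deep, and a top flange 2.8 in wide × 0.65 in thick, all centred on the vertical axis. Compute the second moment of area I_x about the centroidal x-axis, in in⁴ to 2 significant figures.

I_x ≈ 210 in⁴

Split into non-overlapping primitives; take the origin at the lower-left of the bounding box.
Bottom plate: 10 × 0.55, A = 5.5 in², y = 0.275 in, Ī = 0.1386 in⁴.
Web plate: 0.3 × 10.4, A = 3.12 in², y = 5.75 in, Ī = 28.12 in⁴.
Top plate: 2.8 × 0.65, A = 1.82 in², y = 11.28 in, Ī = 0.06408 in⁴.
Centroid: ȳ = ΣA·y / ΣA = 3.829 in.
Transfer each piece to the centroidal x-axis using Ī + A·d² with d = y − 3.829:
  bottom plate: d = -3.554 in → contributes +69.6 in⁴
  web plate: d = 1.921 in → contributes +39.64 in⁴
  top plate: d = 7.446 in → contributes +101 in⁴
Total I = 210.2 in⁴.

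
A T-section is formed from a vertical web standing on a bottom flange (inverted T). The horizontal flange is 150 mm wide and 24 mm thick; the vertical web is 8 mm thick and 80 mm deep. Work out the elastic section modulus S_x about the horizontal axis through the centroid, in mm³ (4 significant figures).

S_x ≈ 2.357 × 10⁴ mm³

Treat the section as a set of non-overlapping primitives; coordinates are from the bounding-box lower-left.
Flange: 150 × 24, A = 3 600 mm², y = 12 mm, Ī = 172 800 mm⁴.
Web: 8 × 80, A = 640 mm², y = 64 mm, Ī = 341 333 mm⁴.
Centroid: ȳ = ΣA·y / ΣA = 19.8491 mm.
Transfer each piece to the horizontal axis through the centroid using Ī + A·d² with d = y − 19.8491:
  flange: d = -7.84906 mm → contributes +394 588 mm⁴
  web: d = 44.1509 mm → contributes +1 588 889 mm⁴
Total I = 1 983 477 mm⁴.
Extreme fibre distance c = 84.1509 mm; S = I/c = 23570.5 mm³.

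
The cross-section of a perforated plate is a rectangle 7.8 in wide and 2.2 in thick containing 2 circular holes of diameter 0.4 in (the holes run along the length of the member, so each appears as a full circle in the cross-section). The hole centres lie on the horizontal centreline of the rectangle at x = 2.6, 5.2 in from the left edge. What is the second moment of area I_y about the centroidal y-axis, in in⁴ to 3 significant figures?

I_y ≈ 86.6 in⁴

Decompose the section into non-overlapping parts with the origin at the bottom-left of its bounding rectangle.
Plate: 7.8 × 2.2, A = 17.16 in², x = 3.9 in, Ī = 87.001 in⁴.
Hole 1 (subtracted): ⌀0.4, A = 0.12566 in², x = 2.6 in, Ī = 0.0012566 in⁴.
Hole 2 (subtracted): ⌀0.4, A = 0.12566 in², x = 5.2 in, Ī = 0.0012566 in⁴.
By symmetry the centroid is at mid-width, x̄ = 3.9 in.
Transfer each piece to the centroidal y-axis using Ī + A·d² with d = x − 3.9:
  plate: d = 0 in → contributes +87.001 in⁴
  hole 1: d = -1.3 in → contributes −0.21363 in⁴
  hole 2: d = 1.3 in → contributes −0.21363 in⁴
Total I = 86.574 in⁴.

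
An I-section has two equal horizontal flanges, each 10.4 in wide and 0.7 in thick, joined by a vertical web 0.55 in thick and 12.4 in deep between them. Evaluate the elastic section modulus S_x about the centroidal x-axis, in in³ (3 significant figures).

S_x ≈ 103 in³

Break the section into simple shapes (no overlaps), measuring from the bottom-left corner of the bounding box.
Bottom flange: 10.4 × 0.7, A = 7.28 in², y = 0.35 in, Ī = 0.29727 in⁴.
Web: 0.55 × 12.4, A = 6.82 in², y = 6.9 in, Ī = 87.387 in⁴.
Top flange: 10.4 × 0.7, A = 7.28 in², y = 13.45 in, Ī = 0.29727 in⁴.
By symmetry the centroid is at mid-height, ȳ = 6.9 in.
Transfer each piece to the centroidal x-axis using Ī + A·d² with d = y − 6.9:
  bottom flange: d = -6.55 in → contributes +312.63 in⁴
  web: d = 0 in → contributes +87.387 in⁴
  top flange: d = 6.55 in → contributes +312.63 in⁴
Total I = 712.64 in⁴.
Extreme fibre distance c = 6.9 in; S = I/c = 103.28 in³.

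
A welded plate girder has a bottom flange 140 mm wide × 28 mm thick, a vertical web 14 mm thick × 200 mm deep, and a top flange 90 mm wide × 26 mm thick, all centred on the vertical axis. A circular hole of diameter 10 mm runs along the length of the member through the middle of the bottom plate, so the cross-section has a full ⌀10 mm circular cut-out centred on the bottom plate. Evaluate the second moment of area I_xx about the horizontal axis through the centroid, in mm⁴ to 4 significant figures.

I_xx ≈ 8.617 × 10⁷ mm⁴

Decompose the section into non-overlapping parts with the origin at the bottom-left of its bounding rectangle.
Bottom plate: 140 × 28, A = 3 920 mm², y = 14 mm, Ī = 256 107 mm⁴.
Web plate: 14 × 200, A = 2 800 mm², y = 128 mm, Ī = 9 333 333 mm⁴.
Top plate: 90 × 26, A = 2 340 mm², y = 241 mm, Ī = 131 820 mm⁴.
Hole (subtracted): ⌀10, A = 78.5398 mm², y = 14 mm, Ī = 490.874 mm⁴.
Centroid: ȳ = ΣA·y / ΣA = 108.682 mm.
Transfer each piece to the horizontal axis through the centroid using Ī + A·d² with d = y − 108.682:
  bottom plate: d = -94.6817 mm → contributes +35 397 441 mm⁴
  web plate: d = 19.3183 mm → contributes +10 378 283 mm⁴
  top plate: d = 132.318 mm → contributes +41 100 844 mm⁴
  hole: d = -94.6817 mm → contributes −704 571 mm⁴
Total I = 86 171 997 mm⁴.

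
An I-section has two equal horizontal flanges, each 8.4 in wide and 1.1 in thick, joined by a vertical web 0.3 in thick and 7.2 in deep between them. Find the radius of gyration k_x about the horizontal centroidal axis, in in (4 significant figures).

Break the section into simple shapes (no overlaps), measuring from the bottom-left corner of the bounding box.
Bottom flange: 8.4 × 1.1, A = 9.24 in², y = 0.55 in, Ī = 0.9317 in⁴.
Web: 0.3 × 7.2, A = 2.16 in², y = 4.7 in, Ī = 9.3312 in⁴.
Top flange: 8.4 × 1.1, A = 9.24 in², y = 8.85 in, Ī = 0.9317 in⁴.
By symmetry the centroid is at mid-height, ȳ = 4.7 in.
Transfer each piece to the horizontal centroidal axis using Ī + A·d² with d = y − 4.7:
  bottom flange: d = -4.15 in → contributes +160.068 in⁴
  web: d = 0 in → contributes +9.3312 in⁴
  top flange: d = 4.15 in → contributes +160.068 in⁴
Total I = 329.466 in⁴.
Radius of gyration: k = √(I/A) = √(329.466 / 20.64) = 3.99531 in.

k_x ≈ 3.995 in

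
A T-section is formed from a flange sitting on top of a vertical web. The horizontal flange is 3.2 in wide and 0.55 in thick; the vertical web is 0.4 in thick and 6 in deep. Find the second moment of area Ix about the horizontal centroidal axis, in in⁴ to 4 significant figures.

Ix ≈ 18.14 in⁴

Split into non-overlapping primitives; take the origin at the lower-left of the bounding box.
Flange: 3.2 × 0.55, A = 1.76 in², y = 6.275 in, Ī = 0.0443667 in⁴.
Web: 0.4 × 6, A = 2.4 in², y = 3 in, Ī = 7.2 in⁴.
Centroid: ȳ = ΣA·y / ΣA = 4.38558 in.
Transfer each piece to the horizontal centroidal axis using Ī + A·d² with d = y − 4.38558:
  flange: d = 1.88942 in → contributes +6.32743 in⁴
  web: d = -1.38558 in → contributes +11.8076 in⁴
Total I = 18.135 in⁴.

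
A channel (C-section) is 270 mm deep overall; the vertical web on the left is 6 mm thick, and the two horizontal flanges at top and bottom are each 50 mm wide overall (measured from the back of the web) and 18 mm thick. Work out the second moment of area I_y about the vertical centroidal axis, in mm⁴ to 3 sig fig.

Treat the section as a set of non-overlapping primitives; coordinates are from the bounding-box lower-left.
Web: 6 × 270, A = 1 620 mm², x = 3 mm, Ī = 4 860 mm⁴.
Top flange (beyond web): 44 × 18, A = 792 mm², x = 28 mm, Ī = 127 776 mm⁴.
Bottom flange (beyond web): 44 × 18, A = 792 mm², x = 28 mm, Ī = 127 776 mm⁴.
Centroid: x̄ = ΣA·x / ΣA = 15.36 mm.
Transfer each piece to the vertical centroidal axis using Ī + A·d² with d = x − 15.36:
  web: d = -12.36 mm → contributes +252 329 mm⁴
  top flange (beyond web): d = 12.64 mm → contributes +254 323 mm⁴
  bottom flange (beyond web): d = 12.64 mm → contributes +254 323 mm⁴
Total I = 760 974 mm⁴.

I_y ≈ 7.61 × 10⁵ mm⁴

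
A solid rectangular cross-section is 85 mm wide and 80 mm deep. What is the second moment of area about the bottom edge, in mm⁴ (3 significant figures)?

I_base ≈ 1.45 × 10⁷ mm⁴

The section: 85 × 80, A = 6 800 mm², y = 40 mm, Ī = 3 626 667 mm⁴.
Transfer it to the bottom edge using Ī + A·d² with d = y − 0:
  the section: d = 40 mm → contributes +14 506 667 mm⁴
Total I = 14 506 667 mm⁴.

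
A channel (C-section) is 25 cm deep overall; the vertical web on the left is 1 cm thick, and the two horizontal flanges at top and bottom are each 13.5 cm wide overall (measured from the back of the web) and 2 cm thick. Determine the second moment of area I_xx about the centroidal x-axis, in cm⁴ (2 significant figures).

I_xx ≈ 7900 cm⁴

Split into non-overlapping primitives; take the origin at the lower-left of the bounding box.
Web: 1 × 25, A = 25 cm², y = 12.5 cm, Ī = 1 302 cm⁴.
Top flange (beyond web): 12.5 × 2, A = 25 cm², y = 24 cm, Ī = 8.333 cm⁴.
Bottom flange (beyond web): 12.5 × 2, A = 25 cm², y = 1 cm, Ī = 8.333 cm⁴.
By symmetry the centroid is at mid-height, ȳ = 12.5 cm.
Transfer each piece to the centroidal x-axis using Ī + A·d² with d = y − 12.5:
  web: d = 0 cm → contributes +1 302 cm⁴
  top flange (beyond web): d = 11.5 cm → contributes +3 315 cm⁴
  bottom flange (beyond web): d = -11.5 cm → contributes +3 315 cm⁴
Total I = 7 931 cm⁴.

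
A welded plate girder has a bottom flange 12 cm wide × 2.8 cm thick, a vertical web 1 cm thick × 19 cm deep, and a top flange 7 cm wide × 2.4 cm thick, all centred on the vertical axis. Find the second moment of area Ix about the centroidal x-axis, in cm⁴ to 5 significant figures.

Ix ≈ 6016.0 cm⁴

Treat the section as a set of non-overlapping primitives; coordinates are from the bounding-box lower-left.
Bottom plate: 12 × 2.8, A = 33.6 cm², y = 1.4 cm, Ī = 21.952 cm⁴.
Web plate: 1 × 19, A = 19 cm², y = 12.3 cm, Ī = 571.5833 cm⁴.
Top plate: 7 × 2.4, A = 16.8 cm², y = 23 cm, Ī = 8.064 cm⁴.
Centroid: ȳ = ΣA·y / ΣA = 9.612968 cm.
Transfer each piece to the centroidal x-axis using Ī + A·d² with d = y − 9.612968:
  bottom plate: d = -8.212968 cm → contributes +2288.368 cm⁴
  web plate: d = 2.687032 cm → contributes +708.766 cm⁴
  top plate: d = 13.38703 cm → contributes +3018.836 cm⁴
Total I = 6015.97 cm⁴.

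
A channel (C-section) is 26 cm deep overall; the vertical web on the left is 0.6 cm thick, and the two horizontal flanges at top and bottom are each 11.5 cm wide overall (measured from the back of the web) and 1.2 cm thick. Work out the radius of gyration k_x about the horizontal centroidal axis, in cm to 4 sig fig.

k_x ≈ 10.84 cm

Decompose the section into non-overlapping parts with the origin at the bottom-left of its bounding rectangle.
Web: 0.6 × 26, A = 15.6 cm², y = 13 cm, Ī = 878.8 cm⁴.
Top flange (beyond web): 10.9 × 1.2, A = 13.08 cm², y = 25.4 cm, Ī = 1.5696 cm⁴.
Bottom flange (beyond web): 10.9 × 1.2, A = 13.08 cm², y = 0.6 cm, Ī = 1.5696 cm⁴.
By symmetry the centroid is at mid-height, ȳ = 13 cm.
Transfer each piece to the horizontal centroidal axis using Ī + A·d² with d = y − 13:
  web: d = 0 cm → contributes +878.8 cm⁴
  top flange (beyond web): d = 12.4 cm → contributes +2012.75 cm⁴
  bottom flange (beyond web): d = -12.4 cm → contributes +2012.75 cm⁴
Total I = 4904.3 cm⁴.
Radius of gyration: k = √(I/A) = √(4904.3 / 41.76) = 10.837 cm.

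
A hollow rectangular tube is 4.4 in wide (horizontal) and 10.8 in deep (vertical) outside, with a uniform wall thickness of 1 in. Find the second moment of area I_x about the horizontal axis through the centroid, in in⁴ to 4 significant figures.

I_x ≈ 325.6 in⁴

Treat the section as a set of non-overlapping primitives; coordinates are from the bounding-box lower-left.
Outer rectangle: 4.4 × 10.8, A = 47.52 in², y = 5.4 in, Ī = 461.894 in⁴.
Inner void (subtracted): 2.4 × 8.8, A = 21.12 in², y = 5.4 in, Ī = 136.294 in⁴.
By symmetry the centroid is at mid-height, ȳ = 5.4 in.
All pieces are centred on the horizontal axis through the centroid, so I = ΣĪ (holes subtracted) = 325.6 in⁴.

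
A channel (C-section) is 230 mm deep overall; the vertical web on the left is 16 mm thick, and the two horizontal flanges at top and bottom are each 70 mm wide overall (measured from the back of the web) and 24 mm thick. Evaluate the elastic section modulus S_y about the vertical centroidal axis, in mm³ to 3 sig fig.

S_y ≈ 5.41 × 10⁴ mm³

Treat the section as a set of non-overlapping primitives; coordinates are from the bounding-box lower-left.
Web: 16 × 230, A = 3 680 mm², x = 8 mm, Ī = 78 507 mm⁴.
Top flange (beyond web): 54 × 24, A = 1 296 mm², x = 43 mm, Ī = 314 928 mm⁴.
Bottom flange (beyond web): 54 × 24, A = 1 296 mm², x = 43 mm, Ī = 314 928 mm⁴.
Centroid: x̄ = ΣA·x / ΣA = 22.464 mm.
Transfer each piece to the vertical centroidal axis using Ī + A·d² with d = x − 22.464:
  web: d = -14.464 mm → contributes +848 420 mm⁴
  top flange (beyond web): d = 20.536 mm → contributes +861 471 mm⁴
  bottom flange (beyond web): d = 20.536 mm → contributes +861 471 mm⁴
Total I = 2 571 363 mm⁴.
Extreme fibre distance c = 47.536 mm; S = I/c = 54 093 mm³.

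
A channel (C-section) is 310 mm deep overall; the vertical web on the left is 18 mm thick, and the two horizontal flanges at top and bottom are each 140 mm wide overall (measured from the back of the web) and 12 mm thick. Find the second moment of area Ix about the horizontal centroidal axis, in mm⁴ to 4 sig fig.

Ix ≈ 1.097 × 10⁸ mm⁴

Split into non-overlapping primitives; take the origin at the lower-left of the bounding box.
Web: 18 × 310, A = 5 580 mm², y = 155 mm, Ī = 44 686 500 mm⁴.
Top flange (beyond web): 122 × 12, A = 1 464 mm², y = 304 mm, Ī = 17 568 mm⁴.
Bottom flange (beyond web): 122 × 12, A = 1 464 mm², y = 6 mm, Ī = 17 568 mm⁴.
By symmetry the centroid is at mid-height, ȳ = 155 mm.
Transfer each piece to the horizontal centroidal axis using Ī + A·d² with d = y − 155:
  web: d = 0 mm → contributes +44 686 500 mm⁴
  top flange (beyond web): d = 149 mm → contributes +32 519 832 mm⁴
  bottom flange (beyond web): d = -149 mm → contributes +32 519 832 mm⁴
Total I = 109 726 164 mm⁴.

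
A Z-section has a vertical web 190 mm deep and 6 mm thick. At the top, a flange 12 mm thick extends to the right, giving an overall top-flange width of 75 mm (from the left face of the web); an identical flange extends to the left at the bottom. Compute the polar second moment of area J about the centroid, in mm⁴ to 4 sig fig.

Treat the section as a set of non-overlapping primitives; coordinates are from the bounding-box lower-left.
Web: 6 × 190, A = 1 140 mm², y = 95 mm, Ī = 3 429 500 mm⁴.
Top flange (beyond web): 69 × 12, A = 828 mm², y = 184 mm, Ī = 9 936 mm⁴.
Bottom flange (beyond web): 69 × 12, A = 828 mm², y = 6 mm, Ī = 9 936 mm⁴.
Centroid: ȳ = ΣA·y / ΣA = 95 mm.
Transfer each piece to the centroidal x-axis using Ī + A·d² with d = y − 95:
  web: d = 0 mm → contributes +3 429 500 mm⁴
  top flange (beyond web): d = 89 mm → contributes +6 568 524 mm⁴
  bottom flange (beyond web): d = -89 mm → contributes +6 568 524 mm⁴
Total I = 16 566 548 mm⁴.
For the y-axis: x̄ = 72 mm.
Repeating about the centroidal y-axis gives I_y = 2 989 188 mm⁴.
Polar second moment: J = I_x + I_y = 19 555 736 mm⁴.

J ≈ 1.956 × 10⁷ mm⁴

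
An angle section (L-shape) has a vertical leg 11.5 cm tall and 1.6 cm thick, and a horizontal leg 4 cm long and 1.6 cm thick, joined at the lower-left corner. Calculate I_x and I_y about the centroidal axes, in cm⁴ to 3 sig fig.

I_x ≈ 281 cm⁴, I_y ≈ 18.5 cm⁴

Decompose the section into non-overlapping parts with the origin at the bottom-left of its bounding rectangle.
Vertical leg: 1.6 × 11.5, A = 18.4 cm², y = 5.75 cm, Ī = 202.78 cm⁴.
Horizontal leg (remainder): 2.4 × 1.6, A = 3.84 cm², y = 0.8 cm, Ī = 0.8192 cm⁴.
Centroid: ȳ = ΣA·y / ΣA = 4.8953 cm.
Transfer each piece to the centroidal x-axis using Ī + A·d² with d = y − 4.8953:
  vertical leg: d = 0.85468 cm → contributes +216.22 cm⁴
  horizontal leg (remainder): d = -4.0953 cm → contributes +65.222 cm⁴
Total I = 281.45 cm⁴.
For the y-axis: x̄ = 1.1453 cm.
Repeating about the centroidal y-axis gives I_y = 18.476 cm⁴.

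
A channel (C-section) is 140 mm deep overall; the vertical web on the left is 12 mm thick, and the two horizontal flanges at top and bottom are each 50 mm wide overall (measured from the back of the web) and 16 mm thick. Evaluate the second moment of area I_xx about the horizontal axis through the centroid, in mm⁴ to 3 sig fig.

Break the section into simple shapes (no overlaps), measuring from the bottom-left corner of the bounding box.
Web: 12 × 140, A = 1 680 mm², y = 70 mm, Ī = 2 744 000 mm⁴.
Top flange (beyond web): 38 × 16, A = 608 mm², y = 132 mm, Ī = 12 971 mm⁴.
Bottom flange (beyond web): 38 × 16, A = 608 mm², y = 8 mm, Ī = 12 971 mm⁴.
By symmetry the centroid is at mid-height, ȳ = 70 mm.
Transfer each piece to the horizontal axis through the centroid using Ī + A·d² with d = y − 70:
  web: d = 0 mm → contributes +2 744 000 mm⁴
  top flange (beyond web): d = 62 mm → contributes +2 350 123 mm⁴
  bottom flange (beyond web): d = -62 mm → contributes +2 350 123 mm⁴
Total I = 7 444 245 mm⁴.

I_xx ≈ 7.44 × 10⁶ mm⁴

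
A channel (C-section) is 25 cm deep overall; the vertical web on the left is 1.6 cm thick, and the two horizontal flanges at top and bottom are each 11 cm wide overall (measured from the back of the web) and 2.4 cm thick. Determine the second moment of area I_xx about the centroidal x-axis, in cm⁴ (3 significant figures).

I_xx ≈ 7870 cm⁴

Treat the section as a set of non-overlapping primitives; coordinates are from the bounding-box lower-left.
Web: 1.6 × 25, A = 40 cm², y = 12.5 cm, Ī = 2083.3 cm⁴.
Top flange (beyond web): 9.4 × 2.4, A = 22.56 cm², y = 23.8 cm, Ī = 10.829 cm⁴.
Bottom flange (beyond web): 9.4 × 2.4, A = 22.56 cm², y = 1.2 cm, Ī = 10.829 cm⁴.
By symmetry the centroid is at mid-height, ȳ = 12.5 cm.
Transfer each piece to the centroidal x-axis using Ī + A·d² with d = y − 12.5:
  web: d = 0 cm → contributes +2083.3 cm⁴
  top flange (beyond web): d = 11.3 cm → contributes +2891.5 cm⁴
  bottom flange (beyond web): d = -11.3 cm → contributes +2891.5 cm⁴
Total I = 7866.4 cm⁴.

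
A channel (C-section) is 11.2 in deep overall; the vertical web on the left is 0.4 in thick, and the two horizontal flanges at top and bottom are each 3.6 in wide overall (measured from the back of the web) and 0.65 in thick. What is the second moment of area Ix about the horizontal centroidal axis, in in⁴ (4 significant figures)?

Ix ≈ 162.7 in⁴

Decompose the section into non-overlapping parts with the origin at the bottom-left of its bounding rectangle.
Web: 0.4 × 11.2, A = 4.48 in², y = 5.6 in, Ī = 46.8309 in⁴.
Top flange (beyond web): 3.2 × 0.65, A = 2.08 in², y = 10.875 in, Ī = 0.0732333 in⁴.
Bottom flange (beyond web): 3.2 × 0.65, A = 2.08 in², y = 0.325 in, Ī = 0.0732333 in⁴.
By symmetry the centroid is at mid-height, ȳ = 5.6 in.
Transfer each piece to the horizontal centroidal axis using Ī + A·d² with d = y − 5.6:
  web: d = 0 in → contributes +46.8309 in⁴
  top flange (beyond web): d = 5.275 in → contributes +57.9505 in⁴
  bottom flange (beyond web): d = -5.275 in → contributes +57.9505 in⁴
Total I = 162.732 in⁴.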